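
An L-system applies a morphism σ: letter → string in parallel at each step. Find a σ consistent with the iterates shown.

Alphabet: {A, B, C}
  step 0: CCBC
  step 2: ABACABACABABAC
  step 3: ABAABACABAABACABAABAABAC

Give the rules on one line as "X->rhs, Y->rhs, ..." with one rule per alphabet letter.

  step 2 ⇒ step 3: ABACABACABABAC ⇒ AB·A·AB·AC·AB·A·AB·AC·AB·A·AB·A·AB·AC
    A ↦ AB
    B ↦ A
    C ↦ AC

A->AB, B->A, C->AC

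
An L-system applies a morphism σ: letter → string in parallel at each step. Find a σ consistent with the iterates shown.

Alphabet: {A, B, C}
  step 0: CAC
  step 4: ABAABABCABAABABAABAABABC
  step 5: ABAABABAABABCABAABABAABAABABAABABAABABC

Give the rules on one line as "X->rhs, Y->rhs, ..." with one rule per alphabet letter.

  step 4 ⇒ step 5: ABAABABCABAABABAABAABABC ⇒ AB·A·AB·AB·A·AB·A·BC·AB·A·AB·AB·A·AB·A·AB·AB·A·AB·AB·A·AB·A·BC
    A ↦ AB
    B ↦ A
    C ↦ BC

A->AB, B->A, C->BC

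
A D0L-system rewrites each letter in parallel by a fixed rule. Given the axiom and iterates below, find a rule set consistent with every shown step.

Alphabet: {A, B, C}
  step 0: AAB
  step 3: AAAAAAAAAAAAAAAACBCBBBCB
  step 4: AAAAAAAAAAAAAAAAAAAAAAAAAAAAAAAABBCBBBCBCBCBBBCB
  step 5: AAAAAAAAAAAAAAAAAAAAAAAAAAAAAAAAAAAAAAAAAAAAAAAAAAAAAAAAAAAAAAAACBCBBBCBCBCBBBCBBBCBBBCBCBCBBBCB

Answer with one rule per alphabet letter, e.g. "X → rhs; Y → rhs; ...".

  step 4 ⇒ step 5: AAAAAAAAAAAAAAAAAAAAAAAAAAAAAAAABBCBBBCBCBCBBBCB ⇒ AA·AA·AA·AA·AA·AA·AA·AA·AA·AA·AA·AA·AA·AA·AA·AA·AA·AA·AA·AA·AA·AA·AA·AA·AA·AA·AA·AA·AA·AA·AA·AA·CB·CB·BB·CB·CB·CB·BB·CB·BB·CB·BB·CB·CB·CB·BB·CB
    A ↦ AA
    B ↦ CB
    C ↦ BB

A->AA, B->CB, C->BB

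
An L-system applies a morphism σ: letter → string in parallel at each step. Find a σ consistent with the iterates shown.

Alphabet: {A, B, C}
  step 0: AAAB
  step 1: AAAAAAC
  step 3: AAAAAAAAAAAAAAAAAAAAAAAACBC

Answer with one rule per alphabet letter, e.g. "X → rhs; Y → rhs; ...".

  step 0 ⇒ step 1: AAAB ⇒ AA·AA·AA·C
    A ↦ AA
    B ↦ C
    C ↦ BC  (constrained at step 1)

A->AA, B->C, C->BC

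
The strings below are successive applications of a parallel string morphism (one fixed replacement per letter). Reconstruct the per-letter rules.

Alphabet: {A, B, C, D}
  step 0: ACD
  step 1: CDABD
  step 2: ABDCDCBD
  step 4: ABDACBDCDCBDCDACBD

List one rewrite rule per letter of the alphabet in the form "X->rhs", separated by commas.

A->CD, B->C, C->A, D->BD

  step 1 ⇒ step 2: CDABD ⇒ A·BD·CD·C·BD
    A ↦ CD
    B ↦ C
    C ↦ A
    D ↦ BD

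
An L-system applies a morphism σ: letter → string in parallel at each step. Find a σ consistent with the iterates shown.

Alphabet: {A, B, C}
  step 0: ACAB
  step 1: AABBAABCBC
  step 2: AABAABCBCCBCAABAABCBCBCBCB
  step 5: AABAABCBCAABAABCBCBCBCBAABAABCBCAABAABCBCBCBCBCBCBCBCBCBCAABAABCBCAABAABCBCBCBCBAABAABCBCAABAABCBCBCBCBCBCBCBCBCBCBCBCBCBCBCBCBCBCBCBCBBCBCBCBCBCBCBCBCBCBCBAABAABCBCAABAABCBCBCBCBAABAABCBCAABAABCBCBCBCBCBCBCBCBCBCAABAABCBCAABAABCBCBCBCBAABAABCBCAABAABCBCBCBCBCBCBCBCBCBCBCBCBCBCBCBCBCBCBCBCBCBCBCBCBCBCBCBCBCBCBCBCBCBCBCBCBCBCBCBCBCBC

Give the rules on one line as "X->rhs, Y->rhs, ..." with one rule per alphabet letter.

  step 1 ⇒ step 2: AABBAABCBC ⇒ AAB·AAB·CBC·CBC·AAB·AAB·CBC·B·CBC·B
    A ↦ AAB
    B ↦ CBC
    C ↦ B

A->AAB, B->CBC, C->B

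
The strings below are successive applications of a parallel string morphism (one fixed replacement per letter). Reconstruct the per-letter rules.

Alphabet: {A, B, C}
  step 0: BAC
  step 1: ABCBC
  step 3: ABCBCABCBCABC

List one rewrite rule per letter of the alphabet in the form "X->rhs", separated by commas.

A->BC, B->A, C->BC

  step 0 ⇒ step 1: BAC ⇒ A·BC·BC
    A ↦ BC
    B ↦ A
    C ↦ BC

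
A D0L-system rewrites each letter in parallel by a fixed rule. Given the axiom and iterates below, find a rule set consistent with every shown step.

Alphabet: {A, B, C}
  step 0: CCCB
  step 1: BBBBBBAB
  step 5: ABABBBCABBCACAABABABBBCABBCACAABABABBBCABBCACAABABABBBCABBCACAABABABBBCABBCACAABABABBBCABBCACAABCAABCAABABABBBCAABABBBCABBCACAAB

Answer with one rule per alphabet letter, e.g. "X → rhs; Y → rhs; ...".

  step 0 ⇒ step 1: CCCB ⇒ BB·BB·BB·AB
    B ↦ AB
    C ↦ BB
    A ↦ CA  (constrained at step 1)

A->CA, B->AB, C->BB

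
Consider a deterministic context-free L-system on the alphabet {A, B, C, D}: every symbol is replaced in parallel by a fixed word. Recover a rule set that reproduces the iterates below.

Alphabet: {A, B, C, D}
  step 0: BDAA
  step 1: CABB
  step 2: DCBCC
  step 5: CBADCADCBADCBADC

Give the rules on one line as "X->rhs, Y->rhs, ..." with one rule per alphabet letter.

  step 1 ⇒ step 2: CABB ⇒ DC·B·C·C
    A ↦ B
    B ↦ C
    C ↦ DC
  step 0 ⇒ step 1: BDAA ⇒ C·A·B·B
    D ↦ A

A->B, B->C, C->DC, D->A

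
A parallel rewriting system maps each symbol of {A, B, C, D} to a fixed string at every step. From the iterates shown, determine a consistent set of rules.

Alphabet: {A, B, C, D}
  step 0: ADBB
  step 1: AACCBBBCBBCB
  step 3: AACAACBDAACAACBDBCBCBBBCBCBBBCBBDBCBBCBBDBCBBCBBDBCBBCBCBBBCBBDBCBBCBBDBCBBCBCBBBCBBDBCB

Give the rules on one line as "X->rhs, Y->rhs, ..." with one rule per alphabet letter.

A->AAC, B->BCB, C->BD, D->CBB

  step 0 ⇒ step 1: ADBB ⇒ AAC·CBB·BCB·BCB
    A ↦ AAC
    B ↦ BCB
    D ↦ CBB
    C ↦ BD  (constrained at step 1)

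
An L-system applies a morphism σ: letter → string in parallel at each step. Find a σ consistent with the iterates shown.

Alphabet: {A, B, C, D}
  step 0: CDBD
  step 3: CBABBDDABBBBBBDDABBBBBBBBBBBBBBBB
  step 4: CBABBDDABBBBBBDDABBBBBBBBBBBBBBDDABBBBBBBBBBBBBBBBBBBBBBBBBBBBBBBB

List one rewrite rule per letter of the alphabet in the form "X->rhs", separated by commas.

A->DDA, B->BB, C->CBA, D->B

  step 3 ⇒ step 4: CBABBDDABBBBBBDDABBBBBBBBBBBBBBBB ⇒ CBA·BB·DDA·BB·BB·B·B·DDA·BB·BB·BB·BB·BB·BB·B·B·DDA·BB·BB·BB·BB·BB·BB·BB·BB·BB·BB·BB·BB·BB·BB·BB·BB
    A ↦ DDA
    B ↦ BB
    C ↦ CBA
    D ↦ B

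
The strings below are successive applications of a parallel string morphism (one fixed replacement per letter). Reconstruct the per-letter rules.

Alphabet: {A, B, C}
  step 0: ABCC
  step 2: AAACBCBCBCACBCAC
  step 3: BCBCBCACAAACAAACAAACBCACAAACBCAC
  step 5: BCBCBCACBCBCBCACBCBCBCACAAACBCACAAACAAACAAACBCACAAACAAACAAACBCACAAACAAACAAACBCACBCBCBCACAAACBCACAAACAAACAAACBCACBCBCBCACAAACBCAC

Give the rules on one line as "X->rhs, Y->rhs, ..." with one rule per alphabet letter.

A->BC, B->AA, C->AC

  step 2 ⇒ step 3: AAACBCBCBCACBCAC ⇒ BC·BC·BC·AC·AA·AC·AA·AC·AA·AC·BC·AC·AA·AC·BC·AC
    A ↦ BC
    B ↦ AA
    C ↦ AC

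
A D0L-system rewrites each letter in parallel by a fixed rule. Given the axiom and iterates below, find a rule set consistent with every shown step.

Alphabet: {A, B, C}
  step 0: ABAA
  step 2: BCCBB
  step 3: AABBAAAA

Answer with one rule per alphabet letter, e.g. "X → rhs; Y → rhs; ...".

  step 2 ⇒ step 3: BCCBB ⇒ AA·B·B·AA·AA
    B ↦ AA
    C ↦ B
    A ↦ C  (constrained at step 0)

A->C, B->AA, C->B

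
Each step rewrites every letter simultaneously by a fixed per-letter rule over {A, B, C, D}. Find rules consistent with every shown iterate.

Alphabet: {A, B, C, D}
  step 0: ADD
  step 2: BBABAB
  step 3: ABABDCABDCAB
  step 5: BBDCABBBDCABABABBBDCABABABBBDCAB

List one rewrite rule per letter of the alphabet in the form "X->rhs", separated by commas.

  step 2 ⇒ step 3: BBABAB ⇒ AB·AB·DC·AB·DC·AB
    A ↦ DC
    B ↦ AB
    C ↦ B  (constrained at step 3)
    D ↦ B  (constrained at step 0)

A->DC, B->AB, C->B, D->B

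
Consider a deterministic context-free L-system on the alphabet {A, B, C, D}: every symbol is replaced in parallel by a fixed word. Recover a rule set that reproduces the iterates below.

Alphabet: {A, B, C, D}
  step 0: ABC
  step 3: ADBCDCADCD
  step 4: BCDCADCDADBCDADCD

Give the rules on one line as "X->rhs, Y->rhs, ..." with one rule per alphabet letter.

  step 3 ⇒ step 4: ADBCDCADCD ⇒ B·CD·C·AD·CD·AD·B·CD·AD·CD
    A ↦ B
    B ↦ C
    C ↦ AD
    D ↦ CD

A->B, B->C, C->AD, D->CD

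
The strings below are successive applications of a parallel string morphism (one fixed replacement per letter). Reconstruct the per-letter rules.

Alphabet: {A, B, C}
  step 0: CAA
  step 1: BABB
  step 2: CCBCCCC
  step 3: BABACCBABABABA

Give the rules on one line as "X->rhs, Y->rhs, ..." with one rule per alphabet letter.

  step 2 ⇒ step 3: CCBCCCC ⇒ BA·BA·CC·BA·BA·BA·BA
    B ↦ CC
    C ↦ BA
  step 0 ⇒ step 1: CAA ⇒ BA·B·B
    A ↦ B

A->B, B->CC, C->BA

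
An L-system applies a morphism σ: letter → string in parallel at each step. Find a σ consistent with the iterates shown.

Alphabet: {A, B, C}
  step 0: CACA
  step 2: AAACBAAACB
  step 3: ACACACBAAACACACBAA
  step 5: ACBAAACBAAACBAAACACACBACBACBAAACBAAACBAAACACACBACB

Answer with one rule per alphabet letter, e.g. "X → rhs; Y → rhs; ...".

A->AC, B->AA, C->B

  step 2 ⇒ step 3: AAACBAAACB ⇒ AC·AC·AC·B·AA·AC·AC·AC·B·AA
    A ↦ AC
    B ↦ AA
    C ↦ B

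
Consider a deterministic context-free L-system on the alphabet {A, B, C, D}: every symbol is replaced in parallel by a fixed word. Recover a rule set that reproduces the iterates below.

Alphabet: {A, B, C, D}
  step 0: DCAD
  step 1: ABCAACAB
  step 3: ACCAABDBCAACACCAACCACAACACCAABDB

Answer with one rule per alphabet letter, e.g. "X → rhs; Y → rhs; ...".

  step 0 ⇒ step 1: DCAD ⇒ AB·CA·AC·AB
    A ↦ AC
    C ↦ CA
    D ↦ AB
    B ↦ DB  (constrained at step 1)

A->AC, B->DB, C->CA, D->AB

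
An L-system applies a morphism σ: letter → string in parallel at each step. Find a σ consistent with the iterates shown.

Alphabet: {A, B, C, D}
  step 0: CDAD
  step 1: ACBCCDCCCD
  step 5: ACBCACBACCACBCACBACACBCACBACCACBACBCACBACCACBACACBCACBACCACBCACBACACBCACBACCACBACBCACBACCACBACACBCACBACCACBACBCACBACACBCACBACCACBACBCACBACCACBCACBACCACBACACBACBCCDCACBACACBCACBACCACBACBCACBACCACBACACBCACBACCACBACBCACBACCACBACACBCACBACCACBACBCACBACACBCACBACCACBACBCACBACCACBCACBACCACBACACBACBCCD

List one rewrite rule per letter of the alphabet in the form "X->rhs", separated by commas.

A->C, B->AC, C->ACB, D->CCD

  step 0 ⇒ step 1: CDAD ⇒ ACB·CCD·C·CCD
    A ↦ C
    C ↦ ACB
    D ↦ CCD
    B ↦ AC  (constrained at step 1)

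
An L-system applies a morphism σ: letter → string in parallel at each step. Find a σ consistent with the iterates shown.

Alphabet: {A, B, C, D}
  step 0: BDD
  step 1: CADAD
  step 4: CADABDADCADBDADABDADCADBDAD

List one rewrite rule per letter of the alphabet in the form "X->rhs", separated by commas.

  step 0 ⇒ step 1: BDD ⇒ C·AD·AD
    B ↦ C
    D ↦ AD
    A ↦ BD  (constrained at step 1)
    C ↦ A  (constrained at step 1)

A->BD, B->C, C->A, D->AD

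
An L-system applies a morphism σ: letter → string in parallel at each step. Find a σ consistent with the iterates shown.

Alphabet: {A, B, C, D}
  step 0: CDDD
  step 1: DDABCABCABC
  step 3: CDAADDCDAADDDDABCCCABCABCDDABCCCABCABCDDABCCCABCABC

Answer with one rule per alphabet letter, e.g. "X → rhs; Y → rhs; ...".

  step 0 ⇒ step 1: CDDD ⇒ DD·ABC·ABC·ABC
    C ↦ DD
    D ↦ ABC
    A ↦ C  (constrained at step 1)
    B ↦ DAA  (constrained at step 1)

A->C, B->DAA, C->DD, D->ABC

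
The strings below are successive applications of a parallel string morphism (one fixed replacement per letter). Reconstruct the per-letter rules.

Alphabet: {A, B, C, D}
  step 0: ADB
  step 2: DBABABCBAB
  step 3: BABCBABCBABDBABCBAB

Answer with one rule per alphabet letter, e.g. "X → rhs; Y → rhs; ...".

  step 2 ⇒ step 3: DBABABCBAB ⇒ B·AB·CB·AB·CB·AB·DB·AB·CB·AB
    A ↦ CB
    B ↦ AB
    C ↦ DB
    D ↦ B

A->CB, B->AB, C->DB, D->B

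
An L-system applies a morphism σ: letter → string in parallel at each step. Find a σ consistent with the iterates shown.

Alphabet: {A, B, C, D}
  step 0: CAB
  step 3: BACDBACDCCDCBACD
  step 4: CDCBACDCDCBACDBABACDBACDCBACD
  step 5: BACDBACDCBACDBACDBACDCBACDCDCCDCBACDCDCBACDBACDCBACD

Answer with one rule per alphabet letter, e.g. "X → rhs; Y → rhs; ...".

A->C, B->CD, C->BA, D->CD

  step 4 ⇒ step 5: CDCBACDCDCBACDBABACDBACDCBACD ⇒ BA·CD·BA·CD·C·BA·CD·BA·CD·BA·CD·C·BA·CD·CD·C·CD·C·BA·CD·CD·C·BA·CD·BA·CD·C·BA·CD
    A ↦ C
    B ↦ CD
    C ↦ BA
    D ↦ CD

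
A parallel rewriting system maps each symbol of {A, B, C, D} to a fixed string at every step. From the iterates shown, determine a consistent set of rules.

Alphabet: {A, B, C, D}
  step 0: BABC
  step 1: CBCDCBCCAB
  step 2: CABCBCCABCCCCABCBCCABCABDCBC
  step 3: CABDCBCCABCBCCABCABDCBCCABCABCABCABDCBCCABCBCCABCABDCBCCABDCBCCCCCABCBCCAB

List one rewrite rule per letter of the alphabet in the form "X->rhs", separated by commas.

  step 2 ⇒ step 3: CABCBCCABCCCCABCBCCABCABDCBC ⇒ CAB·D·CBC·CAB·CBC·CAB·CAB·D·CBC·CAB·CAB·CAB·CAB·D·CBC·CAB·CBC·CAB·CAB·D·CBC·CAB·D·CBC·CCC·CAB·CBC·CAB
    A ↦ D
    B ↦ CBC
    C ↦ CAB
    D ↦ CCC

A->D, B->CBC, C->CAB, D->CCC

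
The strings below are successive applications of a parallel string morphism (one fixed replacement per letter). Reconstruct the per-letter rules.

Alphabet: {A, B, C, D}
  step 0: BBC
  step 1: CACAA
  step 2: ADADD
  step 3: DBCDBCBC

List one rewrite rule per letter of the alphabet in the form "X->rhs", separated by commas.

A->D, B->CA, C->A, D->BC

  step 2 ⇒ step 3: ADADD ⇒ D·BC·D·BC·BC
    A ↦ D
    D ↦ BC
  step 0 ⇒ step 1: BBC ⇒ CA·CA·A
    B ↦ CA
  step 0 ⇒ step 1: BBC ⇒ CA·CA·A
    C ↦ A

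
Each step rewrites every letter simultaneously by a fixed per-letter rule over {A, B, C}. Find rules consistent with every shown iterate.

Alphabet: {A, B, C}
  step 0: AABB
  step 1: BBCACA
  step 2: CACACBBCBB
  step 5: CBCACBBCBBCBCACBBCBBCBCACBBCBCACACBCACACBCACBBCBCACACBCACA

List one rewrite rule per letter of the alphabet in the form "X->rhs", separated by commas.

  step 1 ⇒ step 2: BBCACA ⇒ CA·CA·CB·B·CB·B
    A ↦ B
    B ↦ CA
    C ↦ CB

A->B, B->CA, C->CB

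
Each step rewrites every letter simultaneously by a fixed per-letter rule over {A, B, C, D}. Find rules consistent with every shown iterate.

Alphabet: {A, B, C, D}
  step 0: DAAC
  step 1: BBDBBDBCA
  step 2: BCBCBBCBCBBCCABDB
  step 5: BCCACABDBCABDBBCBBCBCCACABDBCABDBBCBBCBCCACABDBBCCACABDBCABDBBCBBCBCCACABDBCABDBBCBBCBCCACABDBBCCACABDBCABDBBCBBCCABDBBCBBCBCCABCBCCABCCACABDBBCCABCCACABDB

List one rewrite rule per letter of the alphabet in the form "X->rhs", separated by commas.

A->BDB, B->BC, C->CA, D->B

  step 1 ⇒ step 2: BBDBBDBCA ⇒ BC·BC·B·BC·BC·B·BC·CA·BDB
    A ↦ BDB
    B ↦ BC
    C ↦ CA
    D ↦ B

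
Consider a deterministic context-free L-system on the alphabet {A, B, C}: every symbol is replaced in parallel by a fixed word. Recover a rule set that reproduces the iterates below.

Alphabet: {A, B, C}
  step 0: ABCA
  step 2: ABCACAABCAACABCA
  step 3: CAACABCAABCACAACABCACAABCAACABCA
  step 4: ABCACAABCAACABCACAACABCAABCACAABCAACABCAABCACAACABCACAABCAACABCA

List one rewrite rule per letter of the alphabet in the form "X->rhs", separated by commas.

  step 3 ⇒ step 4: CAACABCAABCACAACABCACAABCAACABCA ⇒ AB·CA·CA·AB·CA·AC·AB·CA·CA·AC·AB·CA·AB·CA·CA·AB·CA·AC·AB·CA·AB·CA·CA·AC·AB·CA·CA·AB·CA·AC·AB·CA
    A ↦ CA
    B ↦ AC
    C ↦ AB

A->CA, B->AC, C->AB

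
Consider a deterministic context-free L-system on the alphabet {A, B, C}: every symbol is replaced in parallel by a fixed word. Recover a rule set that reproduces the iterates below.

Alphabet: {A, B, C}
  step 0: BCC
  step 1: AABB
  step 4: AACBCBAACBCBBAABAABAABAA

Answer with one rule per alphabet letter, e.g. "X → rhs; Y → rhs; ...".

  step 0 ⇒ step 1: BCC ⇒ AA·B·B
    B ↦ AA
    C ↦ B
    A ↦ CB  (constrained at step 1)

A->CB, B->AA, C->B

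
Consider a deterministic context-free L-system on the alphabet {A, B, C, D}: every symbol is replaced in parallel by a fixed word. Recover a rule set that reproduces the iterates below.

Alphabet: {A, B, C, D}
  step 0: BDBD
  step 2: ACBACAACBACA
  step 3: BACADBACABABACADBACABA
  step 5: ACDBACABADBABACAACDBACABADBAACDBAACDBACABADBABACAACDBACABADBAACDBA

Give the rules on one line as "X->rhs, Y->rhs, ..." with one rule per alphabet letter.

  step 2 ⇒ step 3: ACBACAACBACA ⇒ BA·CA·D·BA·CA·BA·BA·CA·D·BA·CA·BA
    A ↦ BA
    B ↦ D
    C ↦ CA
    D ↦ AC  (constrained at step 0)

A->BA, B->D, C->CA, D->AC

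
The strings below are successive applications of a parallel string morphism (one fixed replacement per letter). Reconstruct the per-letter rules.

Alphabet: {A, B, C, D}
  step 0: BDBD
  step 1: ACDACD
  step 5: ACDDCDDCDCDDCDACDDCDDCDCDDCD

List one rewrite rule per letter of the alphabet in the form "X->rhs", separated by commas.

  step 0 ⇒ step 1: BDBD ⇒ A·CD·A·CD
    B ↦ A
    D ↦ CD
    A ↦ B  (constrained at step 1)
    C ↦ D  (constrained at step 1)

A->B, B->A, C->D, D->CD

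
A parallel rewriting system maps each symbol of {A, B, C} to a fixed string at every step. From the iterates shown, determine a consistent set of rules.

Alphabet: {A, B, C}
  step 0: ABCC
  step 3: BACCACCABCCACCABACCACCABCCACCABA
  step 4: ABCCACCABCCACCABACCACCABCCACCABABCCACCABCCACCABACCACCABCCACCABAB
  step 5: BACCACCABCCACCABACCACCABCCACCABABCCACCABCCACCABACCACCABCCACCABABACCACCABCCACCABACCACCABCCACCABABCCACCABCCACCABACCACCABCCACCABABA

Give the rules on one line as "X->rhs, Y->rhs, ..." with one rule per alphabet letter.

  step 4 ⇒ step 5: ABCCACCABCCACCABACCACCABCCACCABABCCACCABCCACCABACCACCABCCACCABAB ⇒ B·A·CCA·CCA·B·CCA·CCA·B·A·CCA·CCA·B·CCA·CCA·B·A·B·CCA·CCA·B·CCA·CCA·B·A·CCA·CCA·B·CCA·CCA·B·A·B·A·CCA·CCA·B·CCA·CCA·B·A·CCA·CCA·B·CCA·CCA·B·A·B·CCA·CCA·B·CCA·CCA·B·A·CCA·CCA·B·CCA·CCA·B·A·B·A
    A ↦ B
    B ↦ A
    C ↦ CCA

A->B, B->A, C->CCA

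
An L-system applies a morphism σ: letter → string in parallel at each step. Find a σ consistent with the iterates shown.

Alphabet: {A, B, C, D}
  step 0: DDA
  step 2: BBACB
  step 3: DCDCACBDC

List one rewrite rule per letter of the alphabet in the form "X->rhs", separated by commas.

  step 2 ⇒ step 3: BBACB ⇒ DC·DC·AC·B·DC
    A ↦ AC
    B ↦ DC
    C ↦ B
    D ↦ C  (constrained at step 0)

A->AC, B->DC, C->B, D->C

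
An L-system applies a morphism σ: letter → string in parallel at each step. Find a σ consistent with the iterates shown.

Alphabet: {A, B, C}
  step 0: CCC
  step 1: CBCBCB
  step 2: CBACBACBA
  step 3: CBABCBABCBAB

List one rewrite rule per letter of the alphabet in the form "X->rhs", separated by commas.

A->B, B->A, C->CB

  step 2 ⇒ step 3: CBACBACBA ⇒ CB·A·B·CB·A·B·CB·A·B
    A ↦ B
    B ↦ A
    C ↦ CB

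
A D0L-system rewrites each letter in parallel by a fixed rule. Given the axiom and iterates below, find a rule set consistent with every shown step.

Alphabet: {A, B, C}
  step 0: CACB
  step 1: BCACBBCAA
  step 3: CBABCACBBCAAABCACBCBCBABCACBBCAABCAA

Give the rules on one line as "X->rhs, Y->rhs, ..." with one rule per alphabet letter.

  step 0 ⇒ step 1: CACB ⇒ BCA·CB·BCA·A
    A ↦ CB
    B ↦ A
    C ↦ BCA

A->CB, B->A, C->BCA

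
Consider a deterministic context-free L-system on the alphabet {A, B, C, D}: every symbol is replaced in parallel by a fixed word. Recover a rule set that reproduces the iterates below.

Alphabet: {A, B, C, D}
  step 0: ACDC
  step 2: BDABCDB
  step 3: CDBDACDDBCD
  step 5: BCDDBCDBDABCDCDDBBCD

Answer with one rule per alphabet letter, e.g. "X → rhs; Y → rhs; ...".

  step 2 ⇒ step 3: BDABCDB ⇒ CD·B·DA·CD·D·B·CD
    A ↦ DA
    B ↦ CD
    C ↦ D
    D ↦ B

A->DA, B->CD, C->D, D->B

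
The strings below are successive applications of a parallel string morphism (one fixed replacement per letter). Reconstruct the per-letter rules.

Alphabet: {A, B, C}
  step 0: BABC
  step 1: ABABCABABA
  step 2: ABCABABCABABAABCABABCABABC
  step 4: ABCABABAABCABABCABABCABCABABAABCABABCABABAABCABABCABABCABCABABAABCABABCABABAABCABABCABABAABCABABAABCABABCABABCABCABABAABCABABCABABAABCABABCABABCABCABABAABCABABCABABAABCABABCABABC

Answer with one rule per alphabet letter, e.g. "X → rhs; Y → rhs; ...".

A->ABC, B->AB, C->ABA

  step 1 ⇒ step 2: ABABCABABA ⇒ ABC·AB·ABC·AB·ABA·ABC·AB·ABC·AB·ABC
    A ↦ ABC
    B ↦ AB
    C ↦ ABA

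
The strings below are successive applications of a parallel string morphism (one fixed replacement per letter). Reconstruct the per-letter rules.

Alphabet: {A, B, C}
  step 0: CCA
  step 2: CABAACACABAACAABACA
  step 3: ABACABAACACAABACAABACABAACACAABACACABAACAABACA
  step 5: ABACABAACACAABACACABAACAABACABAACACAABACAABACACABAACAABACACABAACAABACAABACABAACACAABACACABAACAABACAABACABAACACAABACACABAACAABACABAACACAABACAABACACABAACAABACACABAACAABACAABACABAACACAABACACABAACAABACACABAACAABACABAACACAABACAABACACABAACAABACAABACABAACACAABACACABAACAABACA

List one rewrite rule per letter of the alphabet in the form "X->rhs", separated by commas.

A->CA, B->BAA, C->ABA

  step 2 ⇒ step 3: CABAACACABAACAABACA ⇒ ABA·CA·BAA·CA·CA·ABA·CA·ABA·CA·BAA·CA·CA·ABA·CA·CA·BAA·CA·ABA·CA
    A ↦ CA
    B ↦ BAA
    C ↦ ABA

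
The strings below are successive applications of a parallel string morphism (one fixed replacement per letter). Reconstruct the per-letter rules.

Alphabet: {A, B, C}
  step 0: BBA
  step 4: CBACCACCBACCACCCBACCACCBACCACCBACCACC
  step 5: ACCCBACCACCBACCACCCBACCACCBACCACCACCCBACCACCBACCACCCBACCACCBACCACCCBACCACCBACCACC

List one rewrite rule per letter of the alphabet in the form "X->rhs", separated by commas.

  step 4 ⇒ step 5: CBACCACCBACCACCCBACCACCBACCACCBACCACC ⇒ ACC·C·B·ACC·ACC·B·ACC·ACC·C·B·ACC·ACC·B·ACC·ACC·ACC·C·B·ACC·ACC·B·ACC·ACC·C·B·ACC·ACC·B·ACC·ACC·C·B·ACC·ACC·B·ACC·ACC
    A ↦ B
    B ↦ C
    C ↦ ACC

A->B, B->C, C->ACC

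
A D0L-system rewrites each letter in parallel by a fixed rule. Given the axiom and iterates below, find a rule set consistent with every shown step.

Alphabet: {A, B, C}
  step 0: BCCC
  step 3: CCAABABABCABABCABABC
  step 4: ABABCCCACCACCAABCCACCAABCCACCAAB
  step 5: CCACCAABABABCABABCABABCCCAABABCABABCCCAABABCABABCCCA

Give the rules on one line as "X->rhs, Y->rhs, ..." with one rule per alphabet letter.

A->C, B->CA, C->AB

  step 4 ⇒ step 5: ABABCCCACCACCAABCCACCAABCCACCAAB ⇒ C·CA·C·CA·AB·AB·AB·C·AB·AB·C·AB·AB·C·C·CA·AB·AB·C·AB·AB·C·C·CA·AB·AB·C·AB·AB·C·C·CA
    A ↦ C
    B ↦ CA
    C ↦ AB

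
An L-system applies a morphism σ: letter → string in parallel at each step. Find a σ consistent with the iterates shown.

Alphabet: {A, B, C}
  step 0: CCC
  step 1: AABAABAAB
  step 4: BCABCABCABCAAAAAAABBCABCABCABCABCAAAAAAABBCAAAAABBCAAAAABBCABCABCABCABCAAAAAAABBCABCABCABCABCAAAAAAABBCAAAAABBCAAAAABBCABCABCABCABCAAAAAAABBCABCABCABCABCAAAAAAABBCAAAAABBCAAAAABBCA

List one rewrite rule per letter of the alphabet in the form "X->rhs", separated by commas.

A->BCA, B->AA, C->AAB

  step 0 ⇒ step 1: CCC ⇒ AAB·AAB·AAB
    C ↦ AAB
    A ↦ BCA  (constrained at step 1)
    B ↦ AA  (constrained at step 1)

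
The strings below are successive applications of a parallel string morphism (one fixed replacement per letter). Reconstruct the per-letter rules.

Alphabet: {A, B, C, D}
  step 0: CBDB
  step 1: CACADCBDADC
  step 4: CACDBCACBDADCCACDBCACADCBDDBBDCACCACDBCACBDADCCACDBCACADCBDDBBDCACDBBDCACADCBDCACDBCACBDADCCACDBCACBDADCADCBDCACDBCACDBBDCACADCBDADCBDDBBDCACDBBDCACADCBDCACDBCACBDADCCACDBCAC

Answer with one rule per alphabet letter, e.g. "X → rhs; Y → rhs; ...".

  step 0 ⇒ step 1: CBDB ⇒ CAC·ADC·BD·ADC
    B ↦ ADC
    C ↦ CAC
    D ↦ BD
    A ↦ DB  (constrained at step 1)

A->DB, B->ADC, C->CAC, D->BD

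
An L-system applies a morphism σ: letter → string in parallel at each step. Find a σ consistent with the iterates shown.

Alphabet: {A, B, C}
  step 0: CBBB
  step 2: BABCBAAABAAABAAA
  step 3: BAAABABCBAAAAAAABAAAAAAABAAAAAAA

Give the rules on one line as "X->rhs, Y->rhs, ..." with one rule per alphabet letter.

A->AA, B->BA, C->BC

  step 2 ⇒ step 3: BABCBAAABAAABAAA ⇒ BA·AA·BA·BC·BA·AA·AA·AA·BA·AA·AA·AA·BA·AA·AA·AA
    A ↦ AA
    B ↦ BA
    C ↦ BC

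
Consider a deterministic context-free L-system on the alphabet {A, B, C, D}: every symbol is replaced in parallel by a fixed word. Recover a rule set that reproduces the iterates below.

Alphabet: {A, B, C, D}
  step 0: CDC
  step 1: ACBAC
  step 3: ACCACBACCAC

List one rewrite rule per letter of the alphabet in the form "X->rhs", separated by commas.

  step 0 ⇒ step 1: CDC ⇒ AC·B·AC
    C ↦ AC
    D ↦ B
    A ↦ C  (constrained at step 1)
    B ↦ D  (constrained at step 1)

A->C, B->D, C->AC, D->B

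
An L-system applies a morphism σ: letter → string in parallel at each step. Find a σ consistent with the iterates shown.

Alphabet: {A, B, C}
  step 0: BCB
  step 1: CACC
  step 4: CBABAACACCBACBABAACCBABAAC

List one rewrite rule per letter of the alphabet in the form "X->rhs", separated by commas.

A->BA, B->C, C->AC

  step 0 ⇒ step 1: BCB ⇒ C·AC·C
    B ↦ C
    C ↦ AC
    A ↦ BA  (constrained at step 1)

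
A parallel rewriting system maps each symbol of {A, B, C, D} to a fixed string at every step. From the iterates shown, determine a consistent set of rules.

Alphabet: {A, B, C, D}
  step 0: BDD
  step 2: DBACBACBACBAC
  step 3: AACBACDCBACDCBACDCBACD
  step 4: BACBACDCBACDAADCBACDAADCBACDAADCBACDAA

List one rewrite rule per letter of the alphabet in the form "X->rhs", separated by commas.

A->BAC, B->C, C->D, D->AA

  step 3 ⇒ step 4: AACBACDCBACDCBACDCBACD ⇒ BAC·BAC·D·C·BAC·D·AA·D·C·BAC·D·AA·D·C·BAC·D·AA·D·C·BAC·D·AA
    A ↦ BAC
    B ↦ C
    C ↦ D
    D ↦ AA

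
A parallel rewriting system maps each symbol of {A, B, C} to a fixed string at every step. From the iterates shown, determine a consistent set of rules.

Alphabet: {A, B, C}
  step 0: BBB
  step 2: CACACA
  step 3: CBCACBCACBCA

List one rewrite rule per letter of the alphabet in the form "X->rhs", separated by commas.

A->CA, B->A, C->CB

  step 2 ⇒ step 3: CACACA ⇒ CB·CA·CB·CA·CB·CA
    A ↦ CA
    C ↦ CB
    B ↦ A  (constrained at step 0)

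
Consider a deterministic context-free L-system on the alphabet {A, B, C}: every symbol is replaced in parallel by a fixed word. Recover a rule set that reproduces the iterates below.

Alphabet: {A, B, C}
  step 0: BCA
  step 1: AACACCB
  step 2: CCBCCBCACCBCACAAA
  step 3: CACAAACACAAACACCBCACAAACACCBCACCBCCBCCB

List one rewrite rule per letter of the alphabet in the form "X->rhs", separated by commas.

A->CCB, B->AA, C->CA

  step 2 ⇒ step 3: CCBCCBCACCBCACAAA ⇒ CA·CA·AA·CA·CA·AA·CA·CCB·CA·CA·AA·CA·CCB·CA·CCB·CCB·CCB
    A ↦ CCB
    B ↦ AA
    C ↦ CA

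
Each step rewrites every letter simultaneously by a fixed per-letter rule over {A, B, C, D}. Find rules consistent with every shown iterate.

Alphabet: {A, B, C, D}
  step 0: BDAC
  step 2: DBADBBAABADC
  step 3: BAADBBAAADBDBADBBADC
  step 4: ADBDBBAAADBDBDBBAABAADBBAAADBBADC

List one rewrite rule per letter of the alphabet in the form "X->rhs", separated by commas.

  step 3 ⇒ step 4: BAADBBAAADBDBADBBADC ⇒ A·DB·DB·BA·A·A·DB·DB·DB·BA·A·BA·A·DB·BA·A·A·DB·BA·DC
    A ↦ DB
    B ↦ A
    C ↦ DC
    D ↦ BA

A->DB, B->A, C->DC, D->BA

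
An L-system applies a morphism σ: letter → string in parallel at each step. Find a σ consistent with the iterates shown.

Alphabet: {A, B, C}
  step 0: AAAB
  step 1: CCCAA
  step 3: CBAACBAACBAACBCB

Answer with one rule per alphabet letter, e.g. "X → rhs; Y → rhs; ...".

A->C, B->AA, C->CB

  step 0 ⇒ step 1: AAAB ⇒ C·C·C·AA
    A ↦ C
    B ↦ AA
    C ↦ CB  (constrained at step 1)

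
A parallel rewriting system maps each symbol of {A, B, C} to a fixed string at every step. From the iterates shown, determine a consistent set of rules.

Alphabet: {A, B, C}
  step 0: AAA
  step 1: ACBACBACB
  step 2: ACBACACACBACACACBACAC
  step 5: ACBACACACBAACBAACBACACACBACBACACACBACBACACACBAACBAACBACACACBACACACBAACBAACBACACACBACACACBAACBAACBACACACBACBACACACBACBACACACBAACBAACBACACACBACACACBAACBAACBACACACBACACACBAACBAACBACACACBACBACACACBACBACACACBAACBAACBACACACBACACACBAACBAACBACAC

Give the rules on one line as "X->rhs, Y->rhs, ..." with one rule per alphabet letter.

A->ACB, B->CAC, C->A

  step 1 ⇒ step 2: ACBACBACB ⇒ ACB·A·CAC·ACB·A·CAC·ACB·A·CAC
    A ↦ ACB
    B ↦ CAC
    C ↦ A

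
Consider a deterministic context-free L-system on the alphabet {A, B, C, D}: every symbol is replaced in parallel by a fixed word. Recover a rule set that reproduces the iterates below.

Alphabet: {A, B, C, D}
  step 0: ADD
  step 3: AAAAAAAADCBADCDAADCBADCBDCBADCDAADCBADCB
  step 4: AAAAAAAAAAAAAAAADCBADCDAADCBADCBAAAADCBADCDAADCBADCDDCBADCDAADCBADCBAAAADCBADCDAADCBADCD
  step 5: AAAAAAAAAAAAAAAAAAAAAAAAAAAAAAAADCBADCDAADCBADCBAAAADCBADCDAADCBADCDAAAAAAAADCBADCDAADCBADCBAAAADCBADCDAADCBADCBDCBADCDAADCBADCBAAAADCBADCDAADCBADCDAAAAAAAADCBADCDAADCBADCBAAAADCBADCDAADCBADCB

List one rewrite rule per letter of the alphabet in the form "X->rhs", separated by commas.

  step 4 ⇒ step 5: AAAAAAAAAAAAAAAADCBADCDAADCBADCBAAAADCBADCDAADCBADCDDCBADCDAADCBADCBAAAADCBADCDAADCBADCD ⇒ AA·AA·AA·AA·AA·AA·AA·AA·AA·AA·AA·AA·AA·AA·AA·AA·DCB·A·DCD·AA·DCB·A·DCB·AA·AA·DCB·A·DCD·AA·DCB·A·DCD·AA·AA·AA·AA·DCB·A·DCD·AA·DCB·A·DCB·AA·AA·DCB·A·DCD·AA·DCB·A·DCB·DCB·A·DCD·AA·DCB·A·DCB·AA·AA·DCB·A·DCD·AA·DCB·A·DCD·AA·AA·AA·AA·DCB·A·DCD·AA·DCB·A·DCB·AA·AA·DCB·A·DCD·AA·DCB·A·DCB
    A ↦ AA
    B ↦ DCD
    C ↦ A
    D ↦ DCB

A->AA, B->DCD, C->A, D->DCB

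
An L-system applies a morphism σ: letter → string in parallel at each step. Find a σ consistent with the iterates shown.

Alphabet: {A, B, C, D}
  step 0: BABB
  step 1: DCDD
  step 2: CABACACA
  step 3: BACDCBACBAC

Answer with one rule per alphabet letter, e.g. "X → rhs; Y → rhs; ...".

  step 2 ⇒ step 3: CABACACA ⇒ BA·C·D·C·BA·C·BA·C
    A ↦ C
    B ↦ D
    C ↦ BA
  step 1 ⇒ step 2: DCDD ⇒ CA·BA·CA·CA
    D ↦ CA

A->C, B->D, C->BA, D->CA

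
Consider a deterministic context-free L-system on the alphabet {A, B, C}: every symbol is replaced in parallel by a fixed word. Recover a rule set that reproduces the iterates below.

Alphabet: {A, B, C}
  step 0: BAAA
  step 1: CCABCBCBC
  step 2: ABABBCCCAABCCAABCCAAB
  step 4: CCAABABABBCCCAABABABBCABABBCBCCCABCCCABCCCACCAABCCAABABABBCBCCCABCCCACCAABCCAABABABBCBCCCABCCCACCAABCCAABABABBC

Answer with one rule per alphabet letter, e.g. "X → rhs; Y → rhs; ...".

A->BC, B->CCA, C->AB

  step 1 ⇒ step 2: CCABCBCBC ⇒ AB·AB·BC·CCA·AB·CCA·AB·CCA·AB
    A ↦ BC
    B ↦ CCA
    C ↦ AB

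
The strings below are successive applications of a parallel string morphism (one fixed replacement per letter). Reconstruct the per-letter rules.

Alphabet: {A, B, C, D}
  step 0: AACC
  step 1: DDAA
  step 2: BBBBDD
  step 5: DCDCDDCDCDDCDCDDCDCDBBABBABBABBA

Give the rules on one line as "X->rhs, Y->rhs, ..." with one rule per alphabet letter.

A->D, B->DC, C->A, D->BB

  step 1 ⇒ step 2: DDAA ⇒ BB·BB·D·D
    A ↦ D
    D ↦ BB
    B ↦ DC  (constrained at step 2)
  step 0 ⇒ step 1: AACC ⇒ D·D·A·A
    C ↦ A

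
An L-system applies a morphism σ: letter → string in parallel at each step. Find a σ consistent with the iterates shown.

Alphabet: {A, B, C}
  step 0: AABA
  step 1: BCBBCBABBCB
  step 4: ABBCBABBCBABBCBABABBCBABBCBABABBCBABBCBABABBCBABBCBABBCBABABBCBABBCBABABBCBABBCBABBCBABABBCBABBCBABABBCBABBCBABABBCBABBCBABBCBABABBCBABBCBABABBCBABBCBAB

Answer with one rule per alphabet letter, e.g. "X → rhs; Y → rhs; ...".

A->BCB, B->AB, C->BCB

  step 0 ⇒ step 1: AABA ⇒ BCB·BCB·AB·BCB
    A ↦ BCB
    B ↦ AB
    C ↦ BCB  (constrained at step 1)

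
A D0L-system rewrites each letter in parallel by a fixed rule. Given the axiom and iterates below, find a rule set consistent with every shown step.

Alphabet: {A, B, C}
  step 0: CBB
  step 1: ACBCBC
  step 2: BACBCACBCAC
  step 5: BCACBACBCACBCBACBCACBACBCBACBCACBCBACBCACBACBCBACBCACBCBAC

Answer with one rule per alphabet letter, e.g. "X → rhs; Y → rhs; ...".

  step 1 ⇒ step 2: ACBCBC ⇒ B·AC·BC·AC·BC·AC
    A ↦ B
    B ↦ BC
    C ↦ AC

A->B, B->BC, C->AC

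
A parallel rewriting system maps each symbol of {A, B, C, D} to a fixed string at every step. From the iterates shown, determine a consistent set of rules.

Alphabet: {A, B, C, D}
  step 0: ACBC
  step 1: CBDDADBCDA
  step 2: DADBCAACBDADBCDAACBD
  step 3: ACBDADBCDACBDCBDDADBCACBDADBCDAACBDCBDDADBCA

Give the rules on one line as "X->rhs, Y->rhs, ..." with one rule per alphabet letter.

A->CBD, B->DBC, C->DA, D->A

  step 2 ⇒ step 3: DADBCAACBDADBCDAACBD ⇒ A·CBD·A·DBC·DA·CBD·CBD·DA·DBC·A·CBD·A·DBC·DA·A·CBD·CBD·DA·DBC·A
    A ↦ CBD
    B ↦ DBC
    C ↦ DA
    D ↦ A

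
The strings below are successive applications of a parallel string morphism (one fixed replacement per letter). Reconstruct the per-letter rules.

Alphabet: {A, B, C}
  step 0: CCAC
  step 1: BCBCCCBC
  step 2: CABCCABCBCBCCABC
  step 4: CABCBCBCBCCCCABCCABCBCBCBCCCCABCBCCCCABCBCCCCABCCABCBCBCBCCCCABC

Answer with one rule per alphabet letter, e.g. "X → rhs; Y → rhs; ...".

A->CC, B->CA, C->BC

  step 1 ⇒ step 2: BCBCCCBC ⇒ CA·BC·CA·BC·BC·BC·CA·BC
    B ↦ CA
    C ↦ BC
  step 0 ⇒ step 1: CCAC ⇒ BC·BC·CC·BC
    A ↦ CC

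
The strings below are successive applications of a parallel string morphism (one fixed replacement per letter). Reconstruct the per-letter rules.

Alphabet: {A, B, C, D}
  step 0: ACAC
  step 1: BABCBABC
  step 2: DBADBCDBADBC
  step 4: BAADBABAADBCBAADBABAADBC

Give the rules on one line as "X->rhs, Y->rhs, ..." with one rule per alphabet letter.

A->BA, B->D, C->BC, D->A

  step 1 ⇒ step 2: BABCBABC ⇒ D·BA·D·BC·D·BA·D·BC
    A ↦ BA
    B ↦ D
    C ↦ BC
    D ↦ A  (constrained at step 2)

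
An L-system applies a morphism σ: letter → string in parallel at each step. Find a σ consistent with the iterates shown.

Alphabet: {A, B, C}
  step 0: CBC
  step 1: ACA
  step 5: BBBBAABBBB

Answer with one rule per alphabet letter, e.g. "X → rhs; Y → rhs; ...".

A->BB, B->C, C->A

  step 0 ⇒ step 1: CBC ⇒ A·C·A
    B ↦ C
    C ↦ A
    A ↦ BB  (constrained at step 1)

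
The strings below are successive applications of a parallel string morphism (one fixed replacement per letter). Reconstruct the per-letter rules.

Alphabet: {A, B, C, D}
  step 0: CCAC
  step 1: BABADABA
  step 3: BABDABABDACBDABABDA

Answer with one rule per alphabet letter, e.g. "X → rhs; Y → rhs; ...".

A->DA, B->C, C->BA, D->B

  step 0 ⇒ step 1: CCAC ⇒ BA·BA·DA·BA
    A ↦ DA
    C ↦ BA
    B ↦ C  (constrained at step 1)
    D ↦ B  (constrained at step 1)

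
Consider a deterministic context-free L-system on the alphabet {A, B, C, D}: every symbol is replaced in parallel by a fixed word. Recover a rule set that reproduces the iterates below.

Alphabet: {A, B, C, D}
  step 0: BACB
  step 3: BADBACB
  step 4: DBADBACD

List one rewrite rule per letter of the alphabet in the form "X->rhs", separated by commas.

A->B, B->D, C->AC, D->A

  step 3 ⇒ step 4: BADBACB ⇒ D·B·A·D·B·AC·D
    A ↦ B
    B ↦ D
    C ↦ AC
    D ↦ A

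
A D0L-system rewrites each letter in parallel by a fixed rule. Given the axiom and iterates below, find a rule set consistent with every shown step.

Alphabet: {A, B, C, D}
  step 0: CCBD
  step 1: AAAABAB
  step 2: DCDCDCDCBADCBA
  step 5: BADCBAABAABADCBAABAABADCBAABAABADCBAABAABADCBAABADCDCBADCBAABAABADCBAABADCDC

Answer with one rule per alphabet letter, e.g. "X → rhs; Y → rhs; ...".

  step 1 ⇒ step 2: AAAABAB ⇒ DC·DC·DC·DC·BA·DC·BA
    A ↦ DC
    B ↦ BA
  step 0 ⇒ step 1: CCBD ⇒ AA·AA·BA·B
    C ↦ AA
  step 0 ⇒ step 1: CCBD ⇒ AA·AA·BA·B
    D ↦ B

A->DC, B->BA, C->AA, D->B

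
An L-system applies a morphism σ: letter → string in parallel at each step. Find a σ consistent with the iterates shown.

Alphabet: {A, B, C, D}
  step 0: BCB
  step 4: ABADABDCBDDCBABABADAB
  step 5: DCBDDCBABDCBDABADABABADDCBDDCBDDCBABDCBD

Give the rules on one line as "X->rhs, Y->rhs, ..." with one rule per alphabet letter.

A->DCB, B->D, C->A, D->AB

  step 4 ⇒ step 5: ABADABDCBDDCBABABADAB ⇒ DCB·D·DCB·AB·DCB·D·AB·A·D·AB·AB·A·D·DCB·D·DCB·D·DCB·AB·DCB·D
    A ↦ DCB
    B ↦ D
    C ↦ A
    D ↦ AB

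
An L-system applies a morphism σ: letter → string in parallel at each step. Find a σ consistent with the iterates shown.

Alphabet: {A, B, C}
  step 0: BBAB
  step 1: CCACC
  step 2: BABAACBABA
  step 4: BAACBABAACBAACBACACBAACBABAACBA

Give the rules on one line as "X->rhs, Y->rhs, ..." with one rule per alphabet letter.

A->AC, B->C, C->BA

  step 1 ⇒ step 2: CCACC ⇒ BA·BA·AC·BA·BA
    A ↦ AC
    C ↦ BA
  step 0 ⇒ step 1: BBAB ⇒ C·C·AC·C
    B ↦ C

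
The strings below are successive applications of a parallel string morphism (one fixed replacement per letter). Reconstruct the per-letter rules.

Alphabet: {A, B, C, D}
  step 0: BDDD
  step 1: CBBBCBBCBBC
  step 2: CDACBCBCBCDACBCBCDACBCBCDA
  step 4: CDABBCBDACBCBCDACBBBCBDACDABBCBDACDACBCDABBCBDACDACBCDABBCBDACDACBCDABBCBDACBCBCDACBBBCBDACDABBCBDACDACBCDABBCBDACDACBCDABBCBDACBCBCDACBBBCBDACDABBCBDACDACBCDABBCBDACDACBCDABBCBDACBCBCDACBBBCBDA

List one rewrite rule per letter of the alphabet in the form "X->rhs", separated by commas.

A->BDA, B->CB, C->CDA, D->BBC

  step 1 ⇒ step 2: CBBBCBBCBBC ⇒ CDA·CB·CB·CB·CDA·CB·CB·CDA·CB·CB·CDA
    B ↦ CB
    C ↦ CDA
    A ↦ BDA  (constrained at step 2)
  step 0 ⇒ step 1: BDDD ⇒ CB·BBC·BBC·BBC
    D ↦ BBC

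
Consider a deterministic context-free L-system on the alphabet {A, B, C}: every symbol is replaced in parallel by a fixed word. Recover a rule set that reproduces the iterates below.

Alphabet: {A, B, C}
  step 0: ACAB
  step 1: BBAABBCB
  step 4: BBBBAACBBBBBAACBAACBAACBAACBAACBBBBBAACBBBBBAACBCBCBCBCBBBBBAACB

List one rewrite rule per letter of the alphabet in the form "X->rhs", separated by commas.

A->BB, B->CB, C->AA

  step 0 ⇒ step 1: ACAB ⇒ BB·AA·BB·CB
    A ↦ BB
    B ↦ CB
    C ↦ AA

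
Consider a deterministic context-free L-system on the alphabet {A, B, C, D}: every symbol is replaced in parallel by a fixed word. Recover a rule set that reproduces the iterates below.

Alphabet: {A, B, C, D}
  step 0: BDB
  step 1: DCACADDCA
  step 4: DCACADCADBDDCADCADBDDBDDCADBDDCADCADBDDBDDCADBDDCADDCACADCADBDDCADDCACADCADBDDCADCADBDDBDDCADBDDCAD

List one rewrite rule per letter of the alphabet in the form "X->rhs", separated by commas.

A->D, B->DCA, C->BD, D->CAD

  step 0 ⇒ step 1: BDB ⇒ DCA·CAD·DCA
    B ↦ DCA
    D ↦ CAD
    A ↦ D  (constrained at step 1)
    C ↦ BD  (constrained at step 1)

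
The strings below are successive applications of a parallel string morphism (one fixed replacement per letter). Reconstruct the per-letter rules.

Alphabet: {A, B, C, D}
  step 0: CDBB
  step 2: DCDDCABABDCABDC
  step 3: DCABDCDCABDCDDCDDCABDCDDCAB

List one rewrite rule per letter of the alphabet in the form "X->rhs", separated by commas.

  step 2 ⇒ step 3: DCDDCABABDCABDC ⇒ DC·AB·DC·DC·AB·D·CD·D·CD·DC·AB·D·CD·DC·AB
    A ↦ D
    B ↦ CD
    C ↦ AB
    D ↦ DC

A->D, B->CD, C->AB, D->DC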